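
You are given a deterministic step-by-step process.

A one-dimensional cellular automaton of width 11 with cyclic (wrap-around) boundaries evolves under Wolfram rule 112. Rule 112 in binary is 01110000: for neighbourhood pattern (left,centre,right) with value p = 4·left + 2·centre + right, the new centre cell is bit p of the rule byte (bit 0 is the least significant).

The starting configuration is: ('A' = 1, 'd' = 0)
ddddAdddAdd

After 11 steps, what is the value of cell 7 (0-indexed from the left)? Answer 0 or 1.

0) ddddAdddAdd
1) dddddAdddAd
2) ddddddAdddA
3) AddddddAddd
4) dAddddddAdd
5) ddAddddddAd
6) dddAddddddA
7) AdddAdddddd
8) dAdddAddddd
9) ddAdddAdddd
10) dddAdddAddd
11) ddddAdddAdd

0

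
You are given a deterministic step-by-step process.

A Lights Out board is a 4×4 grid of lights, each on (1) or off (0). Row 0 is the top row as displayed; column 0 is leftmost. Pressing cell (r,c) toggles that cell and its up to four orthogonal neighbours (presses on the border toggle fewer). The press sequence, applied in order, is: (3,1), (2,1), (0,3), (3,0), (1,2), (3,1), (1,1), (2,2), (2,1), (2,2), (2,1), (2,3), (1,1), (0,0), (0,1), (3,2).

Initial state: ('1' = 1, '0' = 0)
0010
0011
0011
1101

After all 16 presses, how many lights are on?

7

gen 0: 0010
0011
0011
1101
gen 1: 0010
0011
0111
0011
gen 2: 0010
0111
1001
0111
gen 3: 0001
0110
1001
0111
gen 4: 0001
0110
0001
1011
gen 5: 0011
0001
0011
1011
gen 6: 0011
0001
0111
0101
gen 7: 0111
1111
0011
0101
gen 8: 0111
1101
0100
0111
gen 9: 0111
1001
1010
0011
gen 10: 0111
1011
1101
0001
gen 11: 0111
1111
0011
0101
gen 12: 0111
1110
0000
0100
gen 13: 0011
0000
0100
0100
gen 14: 1111
1000
0100
0100
gen 15: 0001
1100
0100
0100
gen 16: 0001
1100
0110
0011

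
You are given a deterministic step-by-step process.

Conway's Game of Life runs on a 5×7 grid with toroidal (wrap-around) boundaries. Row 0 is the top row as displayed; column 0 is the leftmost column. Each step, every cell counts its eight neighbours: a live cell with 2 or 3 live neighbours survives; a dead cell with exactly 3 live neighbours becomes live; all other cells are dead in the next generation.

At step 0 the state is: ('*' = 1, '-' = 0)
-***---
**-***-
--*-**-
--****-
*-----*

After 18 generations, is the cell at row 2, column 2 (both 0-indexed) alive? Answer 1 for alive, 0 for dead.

t=0: -***---
**-***-
--*-**-
--****-
*-----*
t=1: ---*-*-
*----**
-------
-**----
*----**
t=2: -------
----***
**----*
**----*
***-***
t=3: -*-*---
-----**
-*-----
-------
--*--*-
t=4: --*-***
*-*----
-------
-------
--*----
t=5: --*--**
-*-*-**
-------
-------
---*-*-
t=6: *-**---
*-*-***
-------
-------
----***
t=7: *-*----
*-*-***
-----**
-----*-
---****
t=8: *-*----
*--**--
*------
-------
---****
t=9: ***----
*--*--*
-------
----***
---****
t=10: -**----
*-*---*
*---*--
---*--*
-***---
t=11: -------
*-**--*
**-*-*-
**-**--
**-*---
t=12: ---*--*
*-***-*
-----*-
---*---
**-**--
t=13: ------*
*-***-*
--*--**
--**---
*--**--
t=14: -**---*
*****--
*----**
-**--**
--***--
t=15: -----*-
---**--
-------
-**----
----*-*
t=16: ---*-*-
----*--
--**---
-------
-----*-
t=17: -----*-
--*-*--
---*---
-------
----*--
t=18: ---***-
---**--
---*---
-------
-------

0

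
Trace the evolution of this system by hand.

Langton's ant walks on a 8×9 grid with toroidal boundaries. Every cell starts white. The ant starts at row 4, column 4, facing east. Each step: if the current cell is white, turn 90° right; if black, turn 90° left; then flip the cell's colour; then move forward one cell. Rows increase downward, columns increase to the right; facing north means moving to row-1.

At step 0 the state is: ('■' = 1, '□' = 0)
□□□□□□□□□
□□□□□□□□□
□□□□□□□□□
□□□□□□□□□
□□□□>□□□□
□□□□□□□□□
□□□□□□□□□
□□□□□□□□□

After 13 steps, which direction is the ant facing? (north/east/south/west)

t=0: □□□□□□□□□
□□□□□□□□□
□□□□□□□□□
□□□□□□□□□
□□□□>□□□□
□□□□□□□□□
□□□□□□□□□
□□□□□□□□□
t=1: □□□□□□□□□
□□□□□□□□□
□□□□□□□□□
□□□□□□□□□
□□□□■□□□□
□□□□v□□□□
□□□□□□□□□
□□□□□□□□□
t=2: □□□□□□□□□
□□□□□□□□□
□□□□□□□□□
□□□□□□□□□
□□□□■□□□□
□□□<■□□□□
□□□□□□□□□
□□□□□□□□□
t=3: □□□□□□□□□
□□□□□□□□□
□□□□□□□□□
□□□□□□□□□
□□□^■□□□□
□□□■■□□□□
□□□□□□□□□
□□□□□□□□□
t=4: □□□□□□□□□
□□□□□□□□□
□□□□□□□□□
□□□□□□□□□
□□□■>□□□□
□□□■■□□□□
□□□□□□□□□
□□□□□□□□□
t=5: □□□□□□□□□
□□□□□□□□□
□□□□□□□□□
□□□□^□□□□
□□□■□□□□□
□□□■■□□□□
□□□□□□□□□
□□□□□□□□□
t=6: □□□□□□□□□
□□□□□□□□□
□□□□□□□□□
□□□□■>□□□
□□□■□□□□□
□□□■■□□□□
□□□□□□□□□
□□□□□□□□□
t=7: □□□□□□□□□
□□□□□□□□□
□□□□□□□□□
□□□□■■□□□
□□□■□v□□□
□□□■■□□□□
□□□□□□□□□
□□□□□□□□□
t=8: □□□□□□□□□
□□□□□□□□□
□□□□□□□□□
□□□□■■□□□
□□□■<■□□□
□□□■■□□□□
□□□□□□□□□
□□□□□□□□□
t=9: □□□□□□□□□
□□□□□□□□□
□□□□□□□□□
□□□□^■□□□
□□□■■■□□□
□□□■■□□□□
□□□□□□□□□
□□□□□□□□□
t=10: □□□□□□□□□
□□□□□□□□□
□□□□□□□□□
□□□<□■□□□
□□□■■■□□□
□□□■■□□□□
□□□□□□□□□
□□□□□□□□□
t=11: □□□□□□□□□
□□□□□□□□□
□□□^□□□□□
□□□■□■□□□
□□□■■■□□□
□□□■■□□□□
□□□□□□□□□
□□□□□□□□□
t=12: □□□□□□□□□
□□□□□□□□□
□□□■>□□□□
□□□■□■□□□
□□□■■■□□□
□□□■■□□□□
□□□□□□□□□
□□□□□□□□□
t=13: □□□□□□□□□
□□□□□□□□□
□□□■■□□□□
□□□■v■□□□
□□□■■■□□□
□□□■■□□□□
□□□□□□□□□
□□□□□□□□□

south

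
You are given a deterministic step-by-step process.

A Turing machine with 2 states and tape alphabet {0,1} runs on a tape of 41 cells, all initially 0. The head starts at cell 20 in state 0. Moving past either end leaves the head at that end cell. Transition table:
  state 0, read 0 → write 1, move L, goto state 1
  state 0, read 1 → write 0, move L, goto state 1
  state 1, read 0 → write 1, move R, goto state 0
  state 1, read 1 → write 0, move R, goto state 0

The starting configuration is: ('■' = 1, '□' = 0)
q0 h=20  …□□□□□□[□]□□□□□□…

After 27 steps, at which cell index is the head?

19

step 0: q0 h=20  …□□□□□□[□]□□□□□□…
step 1: q1 h=19  …□□□□□□[□]■□□□□□…
step 2: q0 h=20  …□□□□□■[■]□□□□□□…
step 3: q1 h=19  …□□□□□□[■]□□□□□□…
step 4: q0 h=20  …□□□□□□[□]□□□□□□…
step 5: q1 h=19  …□□□□□□[□]■□□□□□…
step 6: q0 h=20  …□□□□□■[■]□□□□□□…
step 7: q1 h=19  …□□□□□□[■]□□□□□□…
step 8: q0 h=20  …□□□□□□[□]□□□□□□…
step 9: q1 h=19  …□□□□□□[□]■□□□□□…
step 10: q0 h=20  …□□□□□■[■]□□□□□□…
step 11: q1 h=19  …□□□□□□[■]□□□□□□…
step 12: q0 h=20  …□□□□□□[□]□□□□□□…
step 13: q1 h=19  …□□□□□□[□]■□□□□□…
step 14: q0 h=20  …□□□□□■[■]□□□□□□…
step 15: q1 h=19  …□□□□□□[■]□□□□□□…
step 16: q0 h=20  …□□□□□□[□]□□□□□□…
step 17: q1 h=19  …□□□□□□[□]■□□□□□…
step 18: q0 h=20  …□□□□□■[■]□□□□□□…
step 19: q1 h=19  …□□□□□□[■]□□□□□□…
step 20: q0 h=20  …□□□□□□[□]□□□□□□…
step 21: q1 h=19  …□□□□□□[□]■□□□□□…
step 22: q0 h=20  …□□□□□■[■]□□□□□□…
step 23: q1 h=19  …□□□□□□[■]□□□□□□…
step 24: q0 h=20  …□□□□□□[□]□□□□□□…
step 25: q1 h=19  …□□□□□□[□]■□□□□□…
step 26: q0 h=20  …□□□□□■[■]□□□□□□…
step 27: q1 h=19  …□□□□□□[■]□□□□□□…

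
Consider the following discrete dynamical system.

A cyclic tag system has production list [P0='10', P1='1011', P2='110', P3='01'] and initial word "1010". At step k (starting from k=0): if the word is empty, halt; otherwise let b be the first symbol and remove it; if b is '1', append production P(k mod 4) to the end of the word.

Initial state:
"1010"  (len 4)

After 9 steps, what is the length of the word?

7

gen 0: "1010"  (len 4)
gen 1: "01010"  (len 5)
gen 2: "1010"  (len 4)
gen 3: "010110"  (len 6)
gen 4: "10110"  (len 5)
gen 5: "011010"  (len 6)
gen 6: "11010"  (len 5)
gen 7: "1010110"  (len 7)
gen 8: "01011001"  (len 8)
gen 9: "1011001"  (len 7)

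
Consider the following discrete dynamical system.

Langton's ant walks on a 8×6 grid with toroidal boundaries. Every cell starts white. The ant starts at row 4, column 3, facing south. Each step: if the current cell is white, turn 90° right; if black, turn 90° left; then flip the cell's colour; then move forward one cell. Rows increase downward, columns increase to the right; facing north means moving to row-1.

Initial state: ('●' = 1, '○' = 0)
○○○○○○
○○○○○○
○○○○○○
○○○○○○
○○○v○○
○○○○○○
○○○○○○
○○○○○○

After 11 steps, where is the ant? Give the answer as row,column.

k=0  ○○○○○○
○○○○○○
○○○○○○
○○○○○○
○○○v○○
○○○○○○
○○○○○○
○○○○○○
k=1  ○○○○○○
○○○○○○
○○○○○○
○○○○○○
○○<●○○
○○○○○○
○○○○○○
○○○○○○
k=2  ○○○○○○
○○○○○○
○○○○○○
○○^○○○
○○●●○○
○○○○○○
○○○○○○
○○○○○○
k=3  ○○○○○○
○○○○○○
○○○○○○
○○●>○○
○○●●○○
○○○○○○
○○○○○○
○○○○○○
k=4  ○○○○○○
○○○○○○
○○○○○○
○○●●○○
○○●v○○
○○○○○○
○○○○○○
○○○○○○
k=5  ○○○○○○
○○○○○○
○○○○○○
○○●●○○
○○●○>○
○○○○○○
○○○○○○
○○○○○○
k=6  ○○○○○○
○○○○○○
○○○○○○
○○●●○○
○○●○●○
○○○○v○
○○○○○○
○○○○○○
k=7  ○○○○○○
○○○○○○
○○○○○○
○○●●○○
○○●○●○
○○○<●○
○○○○○○
○○○○○○
k=8  ○○○○○○
○○○○○○
○○○○○○
○○●●○○
○○●^●○
○○○●●○
○○○○○○
○○○○○○
k=9  ○○○○○○
○○○○○○
○○○○○○
○○●●○○
○○●●>○
○○○●●○
○○○○○○
○○○○○○
k=10  ○○○○○○
○○○○○○
○○○○○○
○○●●^○
○○●●○○
○○○●●○
○○○○○○
○○○○○○
k=11  ○○○○○○
○○○○○○
○○○○○○
○○●●●>
○○●●○○
○○○●●○
○○○○○○
○○○○○○

3,5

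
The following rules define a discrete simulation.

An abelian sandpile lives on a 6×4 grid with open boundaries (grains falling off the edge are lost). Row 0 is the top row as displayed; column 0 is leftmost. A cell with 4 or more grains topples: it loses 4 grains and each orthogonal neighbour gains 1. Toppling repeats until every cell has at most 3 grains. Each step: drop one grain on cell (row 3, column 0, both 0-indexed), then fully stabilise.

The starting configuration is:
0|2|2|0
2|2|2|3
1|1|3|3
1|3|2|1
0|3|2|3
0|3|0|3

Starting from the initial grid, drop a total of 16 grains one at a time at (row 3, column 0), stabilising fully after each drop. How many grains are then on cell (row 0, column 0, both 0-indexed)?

1

t=0: 0|2|2|0
2|2|2|3
1|1|3|3
1|3|2|1
0|3|2|3
0|3|0|3
t=1: 0|2|2|0
2|2|2|3
1|1|3|3
2|3|2|1
0|3|2|3
0|3|0|3
t=2: 0|2|2|0
2|2|2|3
1|1|3|3
3|3|2|1
0|3|2|3
0|3|0|3
t=3: 0|2|2|0
2|2|2|3
2|2|3|3
1|1|3|1
2|1|3|3
1|0|1|3
t=4: 0|2|2|0
2|2|2|3
2|2|3|3
2|1|3|1
2|1|3|3
1|0|1|3
t=5: 0|2|2|0
2|2|2|3
2|2|3|3
3|1|3|1
2|1|3|3
1|0|1|3
t=6: 0|2|2|0
2|2|2|3
3|2|3|3
0|2|3|1
3|1|3|3
1|0|1|3
t=7: 0|2|2|0
2|2|2|3
3|2|3|3
1|2|3|1
3|1|3|3
1|0|1|3
t=8: 0|2|2|0
2|2|2|3
3|2|3|3
2|2|3|1
3|1|3|3
1|0|1|3
t=9: 0|2|2|0
2|2|2|3
3|2|3|3
3|2|3|1
3|1|3|3
1|0|1|3
t=10: 0|2|2|0
3|2|2|3
0|3|3|3
2|3|3|1
0|2|3|3
2|0|1|3
t=11: 0|2|2|0
3|2|2|3
0|3|3|3
3|3|3|1
0|2|3|3
2|0|1|3
t=12: 1|3|3|1
0|1|1|1
3|2|3|2
1|3|3|0
2|0|2|2
2|1|3|0
t=13: 1|3|3|1
0|1|1|1
3|2|3|2
2|3|3|0
2|0|2|2
2|1|3|0
t=14: 1|3|3|1
0|1|1|1
3|2|3|2
3|3|3|0
2|0|2|2
2|1|3|0
t=15: 1|3|3|1
1|2|2|1
1|1|1|3
2|2|1|1
3|1|3|2
2|1|3|0
t=16: 1|3|3|1
1|2|2|1
1|1|1|3
3|2|1|1
3|1|3|2
2|1|3|0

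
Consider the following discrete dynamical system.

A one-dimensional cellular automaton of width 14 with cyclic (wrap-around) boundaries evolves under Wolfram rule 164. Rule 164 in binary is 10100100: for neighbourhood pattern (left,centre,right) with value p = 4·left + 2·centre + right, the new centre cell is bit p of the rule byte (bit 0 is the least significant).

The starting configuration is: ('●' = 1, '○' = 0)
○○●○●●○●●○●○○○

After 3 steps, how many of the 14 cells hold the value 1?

1

0) ○○●○●●○●●○●○○○
1) ○○●●○○●○○●●○○○
2) ○○○○○○●○○○○○○○
3) ○○○○○○●○○○○○○○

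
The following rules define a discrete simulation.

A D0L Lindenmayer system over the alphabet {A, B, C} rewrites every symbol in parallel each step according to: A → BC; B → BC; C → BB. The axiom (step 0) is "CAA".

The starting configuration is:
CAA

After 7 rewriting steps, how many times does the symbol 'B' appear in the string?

t=0: CAA
t=1: BBBCBC
t=2: BCBCBCBBBCBB
t=3: BCBBBCBBBCBBBCBCBCBBBCBC
t=4: BCBBBCBCBCBBBCBCBCBBBCBCBCBBBCBBBCBBBCBCBCBBBCBB
t=5: BCBBBCBCBCBBBCBBBCBBBCBCBCBBBCBBBCBBBCBCBCBBBCBBBCBBBCBCBCBBBCBCBCBBBCBCBCBBBCBBBCBBBCBCBCBBBCBC
t=6: BCBBBCBCBCBBBCBBBCBBBCBCBCBBBCBCBCBBBCBCBCBBBCBBBCBBBCBCBC…BCBCBBBCBBBCBBBCBCBCBBBCBCBCBBBCBCBCBBBCBBBCBBBCBCBCBBBCBB  (len 192)
t=7: BCBBBCBCBCBBBCBBBCBBBCBCBCBBBCBCBCBBBCBCBCBBBCBBBCBBBCBCBC…BCBCBBBCBBBCBBBCBCBCBBBCBCBCBBBCBCBCBBBCBBBCBBBCBCBCBBBCBC  (len 384)

256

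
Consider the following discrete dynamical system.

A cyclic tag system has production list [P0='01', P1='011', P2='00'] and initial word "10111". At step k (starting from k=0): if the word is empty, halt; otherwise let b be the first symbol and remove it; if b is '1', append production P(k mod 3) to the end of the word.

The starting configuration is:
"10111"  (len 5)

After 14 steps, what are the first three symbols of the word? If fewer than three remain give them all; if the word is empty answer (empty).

t=0: "10111"  (len 5)
t=1: "011101"  (len 6)
t=2: "11101"  (len 5)
t=3: "110100"  (len 6)
t=4: "1010001"  (len 7)
t=5: "010001011"  (len 9)
t=6: "10001011"  (len 8)
t=7: "000101101"  (len 9)
t=8: "00101101"  (len 8)
t=9: "0101101"  (len 7)
t=10: "101101"  (len 6)
t=11: "01101011"  (len 8)
t=12: "1101011"  (len 7)
t=13: "10101101"  (len 8)
t=14: "0101101011"  (len 10)

010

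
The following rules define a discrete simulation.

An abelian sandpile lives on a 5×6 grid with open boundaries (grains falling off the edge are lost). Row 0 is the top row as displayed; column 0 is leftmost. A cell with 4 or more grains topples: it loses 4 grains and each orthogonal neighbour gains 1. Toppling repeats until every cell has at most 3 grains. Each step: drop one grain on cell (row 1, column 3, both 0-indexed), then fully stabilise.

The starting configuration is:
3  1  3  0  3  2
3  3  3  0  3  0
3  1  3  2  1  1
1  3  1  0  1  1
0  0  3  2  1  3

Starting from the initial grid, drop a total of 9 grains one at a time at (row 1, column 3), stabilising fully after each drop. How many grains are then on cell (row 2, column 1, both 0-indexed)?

0) 3  1  3  0  3  2
3  3  3  0  3  0
3  1  3  2  1  1
1  3  1  0  1  1
0  0  3  2  1  3
1) 3  1  3  0  3  2
3  3  3  1  3  0
3  1  3  2  1  1
1  3  1  0  1  1
0  0  3  2  1  3
2) 3  1  3  0  3  2
3  3  3  2  3  0
3  1  3  2  1  1
1  3  1  0  1  1
0  0  3  2  1  3
3) 3  1  3  0  3  2
3  3  3  3  3  0
3  1  3  2  1  1
1  3  1  0  1  1
0  0  3  2  1  3
4) 1  0  1  3  0  3
2  3  3  3  1  1
1  1  2  0  3  1
3  0  3  1  1  1
0  1  3  2  1  3
5) 1  1  3  0  1  3
3  0  1  2  2  1
1  2  3  1  3  1
3  0  3  1  1  1
0  1  3  2  1  3
6) 1  1  3  0  1  3
3  0  1  3  2  1
1  2  3  1  3  1
3  0  3  1  1  1
0  1  3  2  1  3
7) 1  1  3  1  1  3
3  0  2  0  3  1
1  2  3  2  3  1
3  0  3  1  1  1
0  1  3  2  1  3
8) 1  1  3  1  1  3
3  0  2  1  3  1
1  2  3  2  3  1
3  0  3  1  1  1
0  1  3  2  1  3
9) 1  1  3  1  1  3
3  0  2  2  3  1
1  2  3  2  3  1
3  0  3  1  1  1
0  1  3  2  1  3

2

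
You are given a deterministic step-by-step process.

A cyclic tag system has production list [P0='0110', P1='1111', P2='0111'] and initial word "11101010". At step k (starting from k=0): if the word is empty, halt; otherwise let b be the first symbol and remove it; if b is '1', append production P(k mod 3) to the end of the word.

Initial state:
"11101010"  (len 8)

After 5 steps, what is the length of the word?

gen 0: "11101010"  (len 8)
gen 1: "11010100110"  (len 11)
gen 2: "10101001101111"  (len 14)
gen 3: "01010011011110111"  (len 17)
gen 4: "1010011011110111"  (len 16)
gen 5: "0100110111101111111"  (len 19)

19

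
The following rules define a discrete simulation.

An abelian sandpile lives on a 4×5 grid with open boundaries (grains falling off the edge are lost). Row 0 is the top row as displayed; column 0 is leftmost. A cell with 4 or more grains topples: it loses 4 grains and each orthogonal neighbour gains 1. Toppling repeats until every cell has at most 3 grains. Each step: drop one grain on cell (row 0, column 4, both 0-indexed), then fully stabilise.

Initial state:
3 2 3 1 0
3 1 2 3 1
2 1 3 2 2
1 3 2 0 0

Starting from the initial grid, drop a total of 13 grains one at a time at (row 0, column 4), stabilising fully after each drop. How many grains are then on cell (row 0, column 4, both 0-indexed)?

3

k=0  3 2 3 1 0
3 1 2 3 1
2 1 3 2 2
1 3 2 0 0
k=1  3 2 3 1 1
3 1 2 3 1
2 1 3 2 2
1 3 2 0 0
k=2  3 2 3 1 2
3 1 2 3 1
2 1 3 2 2
1 3 2 0 0
k=3  3 2 3 1 3
3 1 2 3 1
2 1 3 2 2
1 3 2 0 0
k=4  3 2 3 2 0
3 1 2 3 2
2 1 3 2 2
1 3 2 0 0
k=5  3 2 3 2 1
3 1 2 3 2
2 1 3 2 2
1 3 2 0 0
k=6  3 2 3 2 2
3 1 2 3 2
2 1 3 2 2
1 3 2 0 0
k=7  3 2 3 2 3
3 1 2 3 2
2 1 3 2 2
1 3 2 0 0
k=8  3 2 3 3 0
3 1 2 3 3
2 1 3 2 2
1 3 2 0 0
k=9  3 2 3 3 1
3 1 2 3 3
2 1 3 2 2
1 3 2 0 0
k=10  3 2 3 3 2
3 1 2 3 3
2 1 3 2 2
1 3 2 0 0
k=11  3 2 3 3 3
3 1 2 3 3
2 1 3 2 2
1 3 2 0 0
k=12  3 3 1 2 2
3 2 1 3 2
2 2 1 1 0
1 3 3 1 1
k=13  3 3 1 2 3
3 2 1 3 2
2 2 1 1 0
1 3 3 1 1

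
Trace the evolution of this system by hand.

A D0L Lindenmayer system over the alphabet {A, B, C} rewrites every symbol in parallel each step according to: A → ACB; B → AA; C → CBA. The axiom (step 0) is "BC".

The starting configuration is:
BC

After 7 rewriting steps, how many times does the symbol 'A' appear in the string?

[0] BC
[1] AACBA
[2] ACBACBCBAAAACB
[3] ACBCBAAAACBCBAAACBAAAACBACBACBACBCBAAA
[4] ACBCBAAACBAAAACBACBACBACBCBAAACBAAAACBACBACBCBAAAACBACBACBACBCBAAAACBCBAAAACBCBAAAACBCBAAACBAAAACBACBACB
[5] ACBCBAAACBAAAACBACBACBCBAAAACBACBACBACBCBAAAACBCBAAAACBCBA…BCBAAACBAAAACBACBACBCBAAAACBACBACBACBCBAAAACBCBAAAACBCBAAA  (len 284)
[6] ACBCBAAACBAAAACBACBACBCBAAAACBACBACBACBCBAAAACBCBAAAACBCBA…CBAAAACBACBACBACBCBAAACBAAAACBACBACBACBCBAAACBAAAACBACBACB  (len 776)
[7] ACBCBAAACBAAAACBACBACBCBAAAACBACBACBACBCBAAAACBCBAAAACBCBA…BCBAAACBAAAACBACBACBCBAAAACBACBACBACBCBAAAACBCBAAAACBCBAAA  (len 2120)

984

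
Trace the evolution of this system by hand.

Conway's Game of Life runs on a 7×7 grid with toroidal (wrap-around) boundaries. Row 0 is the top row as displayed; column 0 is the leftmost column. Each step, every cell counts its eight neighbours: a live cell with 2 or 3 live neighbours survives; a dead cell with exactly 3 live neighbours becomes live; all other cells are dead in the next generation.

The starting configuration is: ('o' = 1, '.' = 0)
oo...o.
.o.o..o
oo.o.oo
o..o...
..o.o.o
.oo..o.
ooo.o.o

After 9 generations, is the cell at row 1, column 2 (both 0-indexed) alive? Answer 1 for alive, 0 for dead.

k=0  oo...o.
.o.o..o
oo.o.oo
o..o...
..o.o.o
.oo..o.
ooo.o.o
k=1  ...ooo.
.......
.o.o.o.
...o...
o.o.ooo
....o..
...oo..
k=2  ...o.o.
..oo.o.
..o.o..
oo.o...
....ooo
......o
.......
k=3  ..oo...
..o..o.
....o..
oooo..o
....ooo
......o
.......
k=4  ..oo...
..o.o..
o...ooo
oooo..o
.oooo..
......o
.......
k=5  ..oo...
.oo.o.o
....o..
.......
....ooo
..oo...
.......
k=6  .ooo...
.oo.oo.
...o.o.
....o..
...ooo.
...ooo.
.......
k=7  .o.oo..
.o...o.
..oo.o.
.......
.......
...o.o.
.......
k=8  ..o.o..
.o...o.
..o.o..
.......
.......
.......
..oo...
k=9  .oo.o..
.oo.oo.
.......
.......
.......
.......
..oo...

1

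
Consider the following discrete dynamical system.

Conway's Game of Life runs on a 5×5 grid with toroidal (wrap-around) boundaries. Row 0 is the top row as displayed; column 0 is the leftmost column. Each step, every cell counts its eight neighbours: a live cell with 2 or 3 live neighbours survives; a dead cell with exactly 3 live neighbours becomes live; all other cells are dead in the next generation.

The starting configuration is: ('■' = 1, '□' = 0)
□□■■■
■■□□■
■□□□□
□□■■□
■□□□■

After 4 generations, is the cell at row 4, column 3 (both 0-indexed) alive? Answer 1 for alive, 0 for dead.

1

t=0: □□■■■
■■□□■
■□□□□
□□■■□
■□□□■
t=1: □□■□□
□■■□□
■□■■□
■■□■□
■■□□□
t=2: ■□■□□
□□□□□
■□□■□
□□□■□
■□□□■
t=3: ■■□□■
□■□□■
□□□□■
■□□■□
■■□■■
t=4: □□□□□
□■□■■
□□□■■
□■■■□
□□□■□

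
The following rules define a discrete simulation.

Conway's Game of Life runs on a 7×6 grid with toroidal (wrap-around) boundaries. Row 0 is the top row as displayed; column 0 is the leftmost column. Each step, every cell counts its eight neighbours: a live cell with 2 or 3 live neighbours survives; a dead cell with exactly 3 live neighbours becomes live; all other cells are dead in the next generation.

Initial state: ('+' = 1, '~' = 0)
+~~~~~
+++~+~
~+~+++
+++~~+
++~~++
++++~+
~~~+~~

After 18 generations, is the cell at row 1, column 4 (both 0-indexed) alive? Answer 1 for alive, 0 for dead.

1

[0] +~~~~~
+++~+~
~+~+++
+++~~+
++~~++
++++~+
~~~+~~
[1] +~++~+
~~+~+~
~~~~~~
~~~~~~
~~~~~~
~~~+~~
~~~+++
[2] +++~~~
~++~++
~~~~~~
~~~~~~
~~~~~~
~~~+~~
+~~~~+
[3] ~~+++~
~~++~+
~~~~~~
~~~~~~
~~~~~~
~~~~~~
+~+~~+
[4] +~~~~~
~~+~~~
~~~~~~
~~~~~~
~~~~~~
~~~~~~
~++~++
[5] +~++~+
~~~~~~
~~~~~~
~~~~~~
~~~~~~
~~~~~~
++~~~+
[6] ~~+~++
~~~~~~
~~~~~~
~~~~~~
~~~~~~
+~~~~~
~++~++
[7] +++~++
~~~~~~
~~~~~~
~~~~~~
~~~~~~
++~~~+
~++~+~
[8] +~+~++
++~~~+
~~~~~~
~~~~~~
+~~~~~
+++~~+
~~~~+~
[9] ~~~++~
~+~~+~
+~~~~~
~~~~~~
+~~~~+
++~~~+
~~+~+~
[10] ~~+~++
~~~+++
~~~~~~
+~~~~+
~+~~~+
~+~~+~
+++~+~
[11] ~~+~~~
~~~+~+
+~~~~~
+~~~~+
~+~~++
~~~++~
+~+~+~
[12] ~++~++
~~~~~~
+~~~+~
~+~~+~
~~~+~~
+++~~~
~++~++
[13] ~++~++
++~++~
~~~~~+
~~~+++
+~~+~~
+~~~++
~~~~+~
[14] ~++~~~
~+~+~~
~~+~~~
+~~+~+
+~~+~~
+~~++~
~+~~~~
[15] ++~~~~
~+~+~~
+++++~
++++++
++++~~
++++++
++~+~~
[16] ~~~~~~
~~~+++
~~~~~~
~~~~~~
~~~~~~
~~~~~~
~~~+~~
[17] ~~~+~~
~~~~+~
~~~~+~
~~~~~~
~~~~~~
~~~~~~
~~~~~~
[18] ~~~~~~
~~~++~
~~~~~~
~~~~~~
~~~~~~
~~~~~~
~~~~~~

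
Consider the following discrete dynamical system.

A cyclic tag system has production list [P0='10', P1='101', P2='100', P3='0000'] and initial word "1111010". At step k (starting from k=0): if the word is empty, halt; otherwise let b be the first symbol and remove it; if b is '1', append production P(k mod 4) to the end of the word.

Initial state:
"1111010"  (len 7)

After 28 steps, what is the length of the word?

0) "1111010"  (len 7)
1) "11101010"  (len 8)
2) "1101010101"  (len 10)
3) "101010101100"  (len 12)
4) "010101011000000"  (len 15)
5) "10101011000000"  (len 14)
6) "0101011000000101"  (len 16)
7) "101011000000101"  (len 15)
8) "010110000001010000"  (len 18)
9) "10110000001010000"  (len 17)
10) "0110000001010000101"  (len 19)
11) "110000001010000101"  (len 18)
12) "100000010100001010000"  (len 21)
13) "0000001010000101000010"  (len 22)
14) "000001010000101000010"  (len 21)
15) "00001010000101000010"  (len 20)
16) "0001010000101000010"  (len 19)
17) "001010000101000010"  (len 18)
18) "01010000101000010"  (len 17)
19) "1010000101000010"  (len 16)
20) "0100001010000100000"  (len 19)
21) "100001010000100000"  (len 18)
22) "00001010000100000101"  (len 20)
23) "0001010000100000101"  (len 19)
24) "001010000100000101"  (len 18)
25) "01010000100000101"  (len 17)
26) "1010000100000101"  (len 16)
27) "010000100000101100"  (len 18)
28) "10000100000101100"  (len 17)

17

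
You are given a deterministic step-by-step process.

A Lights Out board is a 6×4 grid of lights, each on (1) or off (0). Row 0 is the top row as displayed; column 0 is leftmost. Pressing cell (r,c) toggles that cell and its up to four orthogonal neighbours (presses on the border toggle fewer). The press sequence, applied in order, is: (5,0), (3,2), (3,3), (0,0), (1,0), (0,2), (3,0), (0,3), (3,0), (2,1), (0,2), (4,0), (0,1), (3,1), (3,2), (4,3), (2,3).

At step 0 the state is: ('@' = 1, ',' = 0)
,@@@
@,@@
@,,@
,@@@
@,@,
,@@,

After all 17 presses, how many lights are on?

step 0: ,@@@
@,@@
@,,@
,@@@
@,@,
,@@,
step 1: ,@@@
@,@@
@,,@
,@@@
,,@,
@,@,
step 2: ,@@@
@,@@
@,@@
,,,,
,,,,
@,@,
step 3: ,@@@
@,@@
@,@,
,,@@
,,,@
@,@,
step 4: @,@@
,,@@
@,@,
,,@@
,,,@
@,@,
step 5: ,,@@
@@@@
,,@,
,,@@
,,,@
@,@,
step 6: ,@,,
@@,@
,,@,
,,@@
,,,@
@,@,
step 7: ,@,,
@@,@
@,@,
@@@@
@,,@
@,@,
step 8: ,@@@
@@,,
@,@,
@@@@
@,,@
@,@,
step 9: ,@@@
@@,,
,,@,
,,@@
,,,@
@,@,
step 10: ,@@@
@,,,
@@,,
,@@@
,,,@
@,@,
step 11: ,,,,
@,@,
@@,,
,@@@
,,,@
@,@,
step 12: ,,,,
@,@,
@@,,
@@@@
@@,@
,,@,
step 13: @@@,
@@@,
@@,,
@@@@
@@,@
,,@,
step 14: @@@,
@@@,
@,,,
,,,@
@,,@
,,@,
step 15: @@@,
@@@,
@,@,
,@@,
@,@@
,,@,
step 16: @@@,
@@@,
@,@,
,@@@
@,,,
,,@@
step 17: @@@,
@@@@
@,,@
,@@,
@,,,
,,@@

14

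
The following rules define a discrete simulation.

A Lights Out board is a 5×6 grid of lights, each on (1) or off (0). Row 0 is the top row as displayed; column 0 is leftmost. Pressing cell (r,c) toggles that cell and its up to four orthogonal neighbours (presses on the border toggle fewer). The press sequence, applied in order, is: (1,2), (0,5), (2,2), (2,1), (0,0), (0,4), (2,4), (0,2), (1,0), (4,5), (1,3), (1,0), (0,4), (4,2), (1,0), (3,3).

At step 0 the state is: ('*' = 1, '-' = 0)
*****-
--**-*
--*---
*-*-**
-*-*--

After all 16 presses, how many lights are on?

18

[0] *****-
--**-*
--*---
*-*-**
-*-*--
[1] **-**-
-*---*
------
*-*-**
-*-*--
[2] **-*-*
-*----
------
*-*-**
-*-*--
[3] **-*-*
-**---
-***--
*---**
-*-*--
[4] **-*-*
--*---
*--*--
**--**
-*-*--
[5] ---*-*
*-*---
*--*--
**--**
-*-*--
[6] ----*-
*-*-*-
*--*--
**--**
-*-*--
[7] ----*-
*-*---
*---**
**---*
-*-*--
[8] -****-
*-----
*---**
**---*
-*-*--
[9] *****-
-*----
----**
**---*
-*-*--
[10] *****-
-*----
----**
**----
-*-***
[11] ***-*-
-****-
---***
**----
-*-***
[12] -**-*-
*-***-
*--***
**----
-*-***
[13] -***-*
*-**--
*--***
**----
-*-***
[14] -***-*
*-**--
*--***
***---
--*-**
[15] ****-*
-***--
---***
***---
--*-**
[16] ****-*
-***--
----**
**-**-
--****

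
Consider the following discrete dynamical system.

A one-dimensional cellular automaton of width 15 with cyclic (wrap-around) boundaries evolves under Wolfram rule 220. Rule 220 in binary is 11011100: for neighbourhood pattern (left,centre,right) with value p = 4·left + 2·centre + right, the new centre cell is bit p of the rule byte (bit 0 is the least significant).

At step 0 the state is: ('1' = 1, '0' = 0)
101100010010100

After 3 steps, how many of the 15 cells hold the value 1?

10

k=0  101100010010100
k=1  101110011010110
k=2  101111011010110
k=3  101111011010110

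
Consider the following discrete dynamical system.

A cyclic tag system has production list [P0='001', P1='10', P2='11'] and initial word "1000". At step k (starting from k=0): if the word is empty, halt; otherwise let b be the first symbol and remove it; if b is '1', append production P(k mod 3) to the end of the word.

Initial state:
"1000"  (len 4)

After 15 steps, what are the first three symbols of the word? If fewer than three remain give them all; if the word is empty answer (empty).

step 0: "1000"  (len 4)
step 1: "000001"  (len 6)
step 2: "00001"  (len 5)
step 3: "0001"  (len 4)
step 4: "001"  (len 3)
step 5: "01"  (len 2)
step 6: "1"  (len 1)
step 7: "001"  (len 3)
step 8: "01"  (len 2)
step 9: "1"  (len 1)
step 10: "001"  (len 3)
step 11: "01"  (len 2)
step 12: "1"  (len 1)
step 13: "001"  (len 3)
step 14: "01"  (len 2)
step 15: "1"  (len 1)

1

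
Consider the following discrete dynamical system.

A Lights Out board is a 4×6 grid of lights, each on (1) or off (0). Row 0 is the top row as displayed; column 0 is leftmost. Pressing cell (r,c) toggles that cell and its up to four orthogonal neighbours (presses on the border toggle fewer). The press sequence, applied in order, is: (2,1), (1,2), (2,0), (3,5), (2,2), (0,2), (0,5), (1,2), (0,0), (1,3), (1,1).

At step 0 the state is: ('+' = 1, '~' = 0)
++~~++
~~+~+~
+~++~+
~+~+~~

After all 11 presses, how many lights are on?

13

0) ++~~++
~~+~+~
+~++~+
~+~+~~
1) ++~~++
~++~+~
~+~+~+
~~~+~~
2) +++~++
~~~++~
~+++~+
~~~+~~
3) +++~++
+~~++~
+~++~+
+~~+~~
4) +++~++
+~~++~
+~++~~
+~~+++
5) +++~++
+~+++~
++~~~~
+~++++
6) +~~+++
+~~++~
++~~~~
+~++++
7) +~~+~~
+~~+++
++~~~~
+~++++
8) +~++~~
+++~++
+++~~~
+~++++
9) ~+++~~
~++~++
+++~~~
+~++++
10) ~++~~~
~+~+~+
++++~~
+~++++
11) ~~+~~~
+~++~+
+~++~~
+~++++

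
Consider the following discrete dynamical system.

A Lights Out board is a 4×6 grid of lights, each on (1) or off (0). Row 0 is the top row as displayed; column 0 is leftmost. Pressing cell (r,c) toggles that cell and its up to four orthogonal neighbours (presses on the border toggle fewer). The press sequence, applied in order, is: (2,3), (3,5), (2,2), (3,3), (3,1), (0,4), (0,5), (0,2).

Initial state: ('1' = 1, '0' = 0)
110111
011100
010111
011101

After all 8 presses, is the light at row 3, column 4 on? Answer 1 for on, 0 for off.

k=0  110111
011100
010111
011101
k=1  110111
011000
011001
011001
k=2  110111
011000
011000
011010
k=3  110111
010000
000100
010010
k=4  110111
010000
000000
011100
k=5  110111
010000
010000
100100
k=6  110000
010010
010000
100100
k=7  110011
010011
010000
100100
k=8  101111
011011
010000
100100

0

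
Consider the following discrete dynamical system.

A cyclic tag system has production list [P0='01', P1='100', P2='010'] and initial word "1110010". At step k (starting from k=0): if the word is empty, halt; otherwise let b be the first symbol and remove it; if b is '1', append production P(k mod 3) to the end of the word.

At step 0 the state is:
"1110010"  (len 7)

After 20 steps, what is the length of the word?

step 0: "1110010"  (len 7)
step 1: "11001001"  (len 8)
step 2: "1001001100"  (len 10)
step 3: "001001100010"  (len 12)
step 4: "01001100010"  (len 11)
step 5: "1001100010"  (len 10)
step 6: "001100010010"  (len 12)
step 7: "01100010010"  (len 11)
step 8: "1100010010"  (len 10)
step 9: "100010010010"  (len 12)
step 10: "0001001001001"  (len 13)
step 11: "001001001001"  (len 12)
step 12: "01001001001"  (len 11)
step 13: "1001001001"  (len 10)
step 14: "001001001100"  (len 12)
step 15: "01001001100"  (len 11)
step 16: "1001001100"  (len 10)
step 17: "001001100100"  (len 12)
step 18: "01001100100"  (len 11)
step 19: "1001100100"  (len 10)
step 20: "001100100100"  (len 12)

12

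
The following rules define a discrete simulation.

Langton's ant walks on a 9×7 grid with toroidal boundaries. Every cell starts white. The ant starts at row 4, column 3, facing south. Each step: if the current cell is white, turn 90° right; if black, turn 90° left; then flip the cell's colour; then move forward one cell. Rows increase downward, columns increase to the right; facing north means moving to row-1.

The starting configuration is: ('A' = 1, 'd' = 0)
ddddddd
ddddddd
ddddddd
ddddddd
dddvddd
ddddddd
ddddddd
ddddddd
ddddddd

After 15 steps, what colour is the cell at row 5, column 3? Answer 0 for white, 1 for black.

step 0: ddddddd
ddddddd
ddddddd
ddddddd
dddvddd
ddddddd
ddddddd
ddddddd
ddddddd
step 1: ddddddd
ddddddd
ddddddd
ddddddd
dd<Addd
ddddddd
ddddddd
ddddddd
ddddddd
step 2: ddddddd
ddddddd
ddddddd
dd^dddd
ddAAddd
ddddddd
ddddddd
ddddddd
ddddddd
step 3: ddddddd
ddddddd
ddddddd
ddA>ddd
ddAAddd
ddddddd
ddddddd
ddddddd
ddddddd
step 4: ddddddd
ddddddd
ddddddd
ddAAddd
ddAvddd
ddddddd
ddddddd
ddddddd
ddddddd
step 5: ddddddd
ddddddd
ddddddd
ddAAddd
ddAd>dd
ddddddd
ddddddd
ddddddd
ddddddd
step 6: ddddddd
ddddddd
ddddddd
ddAAddd
ddAdAdd
ddddvdd
ddddddd
ddddddd
ddddddd
step 7: ddddddd
ddddddd
ddddddd
ddAAddd
ddAdAdd
ddd<Add
ddddddd
ddddddd
ddddddd
step 8: ddddddd
ddddddd
ddddddd
ddAAddd
ddA^Add
dddAAdd
ddddddd
ddddddd
ddddddd
step 9: ddddddd
ddddddd
ddddddd
ddAAddd
ddAA>dd
dddAAdd
ddddddd
ddddddd
ddddddd
step 10: ddddddd
ddddddd
ddddddd
ddAA^dd
ddAAddd
dddAAdd
ddddddd
ddddddd
ddddddd
step 11: ddddddd
ddddddd
ddddddd
ddAAA>d
ddAAddd
dddAAdd
ddddddd
ddddddd
ddddddd
step 12: ddddddd
ddddddd
ddddddd
ddAAAAd
ddAAdvd
dddAAdd
ddddddd
ddddddd
ddddddd
step 13: ddddddd
ddddddd
ddddddd
ddAAAAd
ddAA<Ad
dddAAdd
ddddddd
ddddddd
ddddddd
step 14: ddddddd
ddddddd
ddddddd
ddAA^Ad
ddAAAAd
dddAAdd
ddddddd
ddddddd
ddddddd
step 15: ddddddd
ddddddd
ddddddd
ddA<dAd
ddAAAAd
dddAAdd
ddddddd
ddddddd
ddddddd

1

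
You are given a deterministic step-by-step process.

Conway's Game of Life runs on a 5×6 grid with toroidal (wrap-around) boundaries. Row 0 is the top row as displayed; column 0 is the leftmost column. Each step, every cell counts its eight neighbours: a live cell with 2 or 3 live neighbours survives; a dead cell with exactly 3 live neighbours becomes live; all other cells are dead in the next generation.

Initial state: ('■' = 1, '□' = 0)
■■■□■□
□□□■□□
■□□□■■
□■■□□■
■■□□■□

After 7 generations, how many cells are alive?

0) ■■■□■□
□□□■□□
■□□□■■
□■■□□■
■■□□■□
1) ■□■□■□
□□■■□□
■■■■■■
□□■■□□
□□□□■□
2) □■■□■■
□□□□□□
■□□□□■
■□□□□□
□■■□■■
3) □■■□■■
□■□□■□
■□□□□■
□□□□■□
□□■□■□
4) ■■■□■■
□■■■■□
■□□□■■
□□□■■□
□■■□■□
5) □□□□□□
□□□□□□
■■□□□□
■■■□□□
□□□□□□
6) □□□□□□
□□□□□□
■□■□□□
■□■□□□
□■□□□□
7) □□□□□□
□□□□□□
□□□□□□
■□■□□□
□■□□□□

3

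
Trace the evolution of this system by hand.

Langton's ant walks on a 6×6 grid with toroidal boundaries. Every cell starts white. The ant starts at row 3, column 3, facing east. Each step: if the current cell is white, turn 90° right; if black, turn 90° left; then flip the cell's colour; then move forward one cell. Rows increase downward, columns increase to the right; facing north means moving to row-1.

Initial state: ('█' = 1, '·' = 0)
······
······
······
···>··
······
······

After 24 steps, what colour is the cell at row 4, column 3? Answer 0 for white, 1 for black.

step 0: ······
······
······
···>··
······
······
step 1: ······
······
······
···█··
···v··
······
step 2: ······
······
······
···█··
··<█··
······
step 3: ······
······
······
··^█··
··██··
······
step 4: ······
······
······
··█>··
··██··
······
step 5: ······
······
···^··
··█···
··██··
······
step 6: ······
······
···█>·
··█···
··██··
······
step 7: ······
······
···██·
··█·v·
··██··
······
step 8: ······
······
···██·
··█<█·
··██··
······
step 9: ······
······
···^█·
··███·
··██··
······
step 10: ······
······
··<·█·
··███·
··██··
······
step 11: ······
··^···
··█·█·
··███·
··██··
······
step 12: ······
··█>··
··█·█·
··███·
··██··
······
step 13: ······
··██··
··█v█·
··███·
··██··
······
step 14: ······
··██··
··<██·
··███·
··██··
······
step 15: ······
··██··
···██·
··v██·
··██··
······
step 16: ······
··██··
···██·
···>█·
··██··
······
step 17: ······
··██··
···^█·
····█·
··██··
······
step 18: ······
··██··
··<·█·
····█·
··██··
······
step 19: ······
··^█··
··█·█·
····█·
··██··
······
step 20: ······
·<·█··
··█·█·
····█·
··██··
······
step 21: ·^····
·█·█··
··█·█·
····█·
··██··
······
step 22: ·█>···
·█·█··
··█·█·
····█·
··██··
······
step 23: ·██···
·█v█··
··█·█·
····█·
··██··
······
step 24: ·██···
·<██··
··█·█·
····█·
··██··
······

1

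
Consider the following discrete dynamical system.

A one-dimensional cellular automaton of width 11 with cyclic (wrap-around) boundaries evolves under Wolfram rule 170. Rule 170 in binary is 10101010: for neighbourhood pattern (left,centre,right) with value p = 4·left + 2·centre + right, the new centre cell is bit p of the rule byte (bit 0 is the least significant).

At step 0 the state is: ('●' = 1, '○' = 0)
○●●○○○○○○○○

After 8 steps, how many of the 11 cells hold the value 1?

0) ○●●○○○○○○○○
1) ●●○○○○○○○○○
2) ●○○○○○○○○○●
3) ○○○○○○○○○●●
4) ○○○○○○○○●●○
5) ○○○○○○○●●○○
6) ○○○○○○●●○○○
7) ○○○○○●●○○○○
8) ○○○○●●○○○○○

2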